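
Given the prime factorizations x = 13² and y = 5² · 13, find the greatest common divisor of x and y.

min exponent per shared prime: 13 = 13

13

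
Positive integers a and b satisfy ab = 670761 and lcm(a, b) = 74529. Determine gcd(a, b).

From gcd × lcm = ab: gcd = 670761 / 74529 = 9.

9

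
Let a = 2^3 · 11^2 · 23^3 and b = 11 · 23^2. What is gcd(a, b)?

min exponent per shared prime: 11 · 23^2 = 5819

5819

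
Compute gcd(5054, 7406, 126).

14

gcd(5054, 7406): 7406 = 1·5054 + 2352; 5054 = 2·2352 + 350; 2352 = 6·350 + 252; 350 = 1·252 + 98; 252 = 2·98 + 56; 98 = 1·56 + 42; 56 = 1·42 + 14; 42 = 3·14 + 0 → 14
gcd(14, 126): 126 = 9·14 + 0 → 14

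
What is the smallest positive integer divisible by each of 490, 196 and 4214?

490 = 2 · 5 · 7²; 196 = 2² · 7²; 4214 = 2 · 7² · 43
lcm takes max exponent of each prime: 2² · 5 · 7² · 43 = 42140

42140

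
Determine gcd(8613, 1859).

11

Euclid: 8613 = 4·1859 + 1177; 1859 = 1·1177 + 682; 1177 = 1·682 + 495; 682 = 1·495 + 187; 495 = 2·187 + 121; 187 = 1·121 + 66; 121 = 1·66 + 55; 66 = 1·55 + 11; 55 = 5·11 + 0. Last nonzero remainder: 11.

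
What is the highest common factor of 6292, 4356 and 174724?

484

6292 = 2² · 11² · 13; 4356 = 2² · 3² · 11²; 174724 = 2² · 11² · 19²
gcd takes min exponent of each prime: 2² · 11² = 484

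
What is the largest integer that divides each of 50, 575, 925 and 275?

25

50 = 2 · 5²; 575 = 5² · 23; 925 = 5² · 37; 275 = 5² · 11
gcd takes min exponent of each prime: 5² = 25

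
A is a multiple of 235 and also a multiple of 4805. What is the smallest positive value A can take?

225835

235 = 5 · 47; 4805 = 5 · 31²
max exponents: 5 · 31² · 47 = 225835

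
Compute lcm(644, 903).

83076

644 = 2² · 7 · 23; 903 = 3 · 7 · 43
max exponents: 2² · 3 · 7 · 23 · 43 = 83076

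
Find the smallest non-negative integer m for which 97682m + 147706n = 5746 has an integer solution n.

Euclid: 147706 = 1·97682 + 50024; 97682 = 1·50024 + 47658; 50024 = 1·47658 + 2366; 47658 = 20·2366 + 338; 2366 = 7·338 + 0 → gcd = 338; 5746 = 338·17.
Back-substitution yields 97682·(62) + 147706·(-41) = 338, so one solution is m = 62·17 = 1054, n = -41·17 = -697.
Solutions in m differ by 147706/338 = 437; the one in [0, 437) is 1054 mod 437 = 180.

180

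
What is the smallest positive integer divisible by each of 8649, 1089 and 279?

8649 = 3² · 31²; 1089 = 3² · 11²; 279 = 3² · 31
lcm takes max exponent of each prime: 3² · 11² · 31² = 1046529

1046529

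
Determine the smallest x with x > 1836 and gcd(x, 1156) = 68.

1904

gcd(x, 1156) = 68 forces 68 | x; write x = 68s. Then gcd(68s, 68·17) = 68·gcd(s, 17), so need gcd(s, 17) = 1.
68s > 1836 gives s ≥ 28. The least s ≥ 28 coprime to 17 is 28, so x = 68·28 = 1904.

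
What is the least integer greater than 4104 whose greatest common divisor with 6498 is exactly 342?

4446

Multiples of 342 above 4104: 342·13, 342·14, … . Need the cofactor coprime to 6498/342 = 19.
Checking s = 13, 14, … the first with gcd(s, 19) = 1 is s = 13, giving 4446.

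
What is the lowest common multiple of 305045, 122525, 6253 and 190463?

305045 = 5 · 13² · 19²; 122525 = 5² · 13² · 29; 6253 = 13² · 37; 190463 = 7² · 13² · 23
lcm takes max exponent of each prime: 5² · 7² · 13² · 19² · 23 · 29 · 37 = 1844410360975

1844410360975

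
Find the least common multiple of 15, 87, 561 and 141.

3823215

lcm(15, 87) = 15·87/gcd = 1305/3 = 435
lcm(435, 561) = 435·561/gcd = 244035/3 = 81345
lcm(81345, 141) = 81345·141/gcd = 11469645/3 = 3823215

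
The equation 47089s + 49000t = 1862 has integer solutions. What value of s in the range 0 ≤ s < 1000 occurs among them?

358

Euclid: 49000 = 1·47089 + 1911; 47089 = 24·1911 + 1225; 1911 = 1·1225 + 686; 1225 = 1·686 + 539; 686 = 1·539 + 147; 539 = 3·147 + 98; 147 = 1·98 + 49; 98 = 2·49 + 0 → gcd = 49; 1862 = 49·38.
Back-substitution yields 47089·(-359) + 49000·(345) = 49, so one solution is s = -359·38 = -13642, t = 345·38 = 13110.
Solutions in s differ by 49000/49 = 1000; the one in [0, 1000) is -13642 mod 1000 = 358.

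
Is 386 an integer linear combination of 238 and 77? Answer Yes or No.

By Bézout, 238u − 77v = 386 has integer solutions iff gcd(238, 77) | 386.
Euclid: 238 = 3·77 + 7; 77 = 11·7 + 0. gcd = 7; 386 mod 7 = 1. No.

No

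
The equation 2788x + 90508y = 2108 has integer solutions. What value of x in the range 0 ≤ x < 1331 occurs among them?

228

gcd(2788, 90508) = 68 (Euclid: 90508 = 32·2788 + 1292; 2788 = 2·1292 + 204; 1292 = 6·204 + 68; 204 = 3·68 + 0), and 68 | 2108.
Extended Euclid: 2788·(-422) + 90508·(13) = 68. Scale by 31: x₀ = -13082.
General solution x = x₀ + 1331t; reducing mod 1331 gives x = 228 (and y = -7).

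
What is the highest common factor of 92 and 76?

Euclid: 92 = 1·76 + 16; 76 = 4·16 + 12; 16 = 1·12 + 4; 12 = 3·4 + 0. Last nonzero remainder: 4.

4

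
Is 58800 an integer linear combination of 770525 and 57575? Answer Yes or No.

Yes

gcd(770525, 57575): 770525 = 13·57575 + 22050; 57575 = 2·22050 + 13475; 22050 = 1·13475 + 8575; 13475 = 1·8575 + 4900; 8575 = 1·4900 + 3675; 4900 = 1·3675 + 1225; 3675 = 3·1225 + 0 → 1225
1225 divides 58800, so a solution exists.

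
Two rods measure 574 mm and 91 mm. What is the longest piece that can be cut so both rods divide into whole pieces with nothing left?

7

574 = 2 · 7 · 41
91 = 7 · 13
Common: 7 = 7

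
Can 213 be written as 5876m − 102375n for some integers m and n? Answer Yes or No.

gcd(5876, 102375): 102375 = 17·5876 + 2483; 5876 = 2·2483 + 910; 2483 = 2·910 + 663; 910 = 1·663 + 247; 663 = 2·247 + 169; 247 = 1·169 + 78; 169 = 2·78 + 13; 78 = 6·13 + 0 → 13
13 does not divide 213, so a solution does not exist.

No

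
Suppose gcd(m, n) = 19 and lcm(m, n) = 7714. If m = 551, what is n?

Using mn = gcd(m,n)·lcm(m,n) = 19·7714 = 146566, we get n = 146566/551 = 266.

266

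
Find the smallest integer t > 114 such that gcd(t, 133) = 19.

152

gcd(t, 133) = 19 forces 19 | t; write t = 19s. Then gcd(19s, 19·7) = 19·gcd(s, 7), so need gcd(s, 7) = 1.
19s > 114 gives s ≥ 7. The least s ≥ 7 coprime to 7 is 8, so t = 19·8 = 152.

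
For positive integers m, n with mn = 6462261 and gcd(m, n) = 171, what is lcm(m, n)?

For any two positive integers, gcd × lcm equals their product. Hence lcm = 6462261 / 171 = 37791.

37791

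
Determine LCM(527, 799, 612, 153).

891684

527 = 17 · 31; 799 = 17 · 47; 612 = 2² · 3² · 17; 153 = 3² · 17
lcm takes max exponent of each prime: 2² · 3² · 17 · 31 · 47 = 891684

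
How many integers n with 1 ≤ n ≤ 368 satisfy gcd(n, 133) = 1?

Prime factors of 133: 7, 19. Count integers ≤ 368 divisible by none of them.
By inclusion–exclusion: 368 − ⌊368/7⌋ − ⌊368/19⌋ + ⌊368/133⌋ = 299.

299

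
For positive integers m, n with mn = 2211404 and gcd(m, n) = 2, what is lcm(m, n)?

1105702

gcd·lcm = product, so lcm = 2211404/2 = 1105702.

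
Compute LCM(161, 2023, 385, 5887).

161 = 7 · 23; 2023 = 7 · 17²; 385 = 5 · 7 · 11; 5887 = 7 · 29²
lcm takes max exponent of each prime: 5 · 7 · 11 · 17² · 23 · 29² = 2152198895

2152198895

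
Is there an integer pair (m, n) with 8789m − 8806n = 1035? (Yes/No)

No

By Bézout, 8789m − 8806n = 1035 has integer solutions iff gcd(8789, 8806) | 1035.
Euclid: 8806 = 1·8789 + 17; 8789 = 517·17 + 0. gcd = 17; 1035 mod 17 = 15. No.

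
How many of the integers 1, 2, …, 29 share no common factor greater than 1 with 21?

Prime factors of 21: 3, 7. Count integers ≤ 29 divisible by none of them.
By inclusion–exclusion: 29 − ⌊29/3⌋ − ⌊29/7⌋ + ⌊29/21⌋ = 17.

17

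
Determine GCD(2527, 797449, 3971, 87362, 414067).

361

gcd(2527, 797449): 797449 = 315·2527 + 1444; 2527 = 1·1444 + 1083; 1444 = 1·1083 + 361; 1083 = 3·361 + 0 → 361
gcd(361, 3971): 3971 = 11·361 + 0 → 361
gcd(361, 87362): 87362 = 242·361 + 0 → 361
gcd(361, 414067): 414067 = 1147·361 + 0 → 361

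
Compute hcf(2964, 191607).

39

Euclid: 191607 = 64·2964 + 1911; 2964 = 1·1911 + 1053; 1911 = 1·1053 + 858; 1053 = 1·858 + 195; 858 = 4·195 + 78; 195 = 2·78 + 39; 78 = 2·39 + 0. Last nonzero remainder: 39.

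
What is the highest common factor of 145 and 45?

Euclid: 145 = 3·45 + 10; 45 = 4·10 + 5; 10 = 2·5 + 0. Last nonzero remainder: 5.

5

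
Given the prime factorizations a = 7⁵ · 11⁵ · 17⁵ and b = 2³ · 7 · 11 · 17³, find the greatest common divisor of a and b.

min exponent per shared prime: 7 · 11 · 17³ = 378301

378301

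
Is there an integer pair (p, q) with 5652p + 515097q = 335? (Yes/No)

No

By Bézout, 5652p + 515097q = 335 has integer solutions iff gcd(5652, 515097) | 335.
Euclid: 515097 = 91·5652 + 765; 5652 = 7·765 + 297; 765 = 2·297 + 171; 297 = 1·171 + 126; 171 = 1·126 + 45; 126 = 2·45 + 36; 45 = 1·36 + 9; 36 = 4·9 + 0. gcd = 9; 335 mod 9 = 2. No.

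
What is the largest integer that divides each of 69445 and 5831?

17

69445 = 5 · 17 · 19 · 43
5831 = 7³ · 17
Common: 17 = 17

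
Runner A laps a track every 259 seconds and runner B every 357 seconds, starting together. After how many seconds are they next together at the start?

13209

259 = 7 · 37; 357 = 3 · 7 · 17
max exponents: 3 · 7 · 17 · 37 = 13209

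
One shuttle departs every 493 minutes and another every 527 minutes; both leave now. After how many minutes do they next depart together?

gcd first: 527 = 1·493 + 34; 493 = 14·34 + 17; 34 = 2·17 + 0 → gcd = 17
lcm = 493·527/gcd = 259811/17 = 15283

15283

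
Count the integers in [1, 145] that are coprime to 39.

39 = 3·13. Inclusion–exclusion on these primes:
145 − ⌊145/3⌋ − ⌊145/13⌋ + ⌊145/39⌋ = 89

89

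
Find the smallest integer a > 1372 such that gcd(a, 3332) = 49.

3332 = 49·68. Any a with gcd(a, 3332) = 49 is a multiple of 49, say 49s, with s coprime to 68.
Need s > 1372/49, so s ≥ 29. First s ≥ 29 with gcd(s, 68) = 1 is s = 29. Thus a = 49·29 = 1421.

1421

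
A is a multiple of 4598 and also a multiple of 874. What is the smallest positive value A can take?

4598 = 2 · 11² · 19; 874 = 2 · 19 · 23
max exponents: 2 · 11² · 19 · 23 = 105754

105754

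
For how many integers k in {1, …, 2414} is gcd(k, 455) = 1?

455 = 5·7·13. Inclusion–exclusion on these primes:
2414 − ⌊2414/5⌋ − ⌊2414/7⌋ − ⌊2414/13⌋ + ⌊2414/35⌋ + ⌊2414/65⌋ + ⌊2414/91⌋ − ⌊2414/455⌋ = 1529

1529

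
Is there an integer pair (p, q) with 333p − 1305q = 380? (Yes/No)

No

By Bézout, 333p − 1305q = 380 has integer solutions iff gcd(333, 1305) | 380.
Euclid: 1305 = 3·333 + 306; 333 = 1·306 + 27; 306 = 11·27 + 9; 27 = 3·9 + 0. gcd = 9; 380 mod 9 = 2. No.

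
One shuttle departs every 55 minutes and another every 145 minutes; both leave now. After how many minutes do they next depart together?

1595

gcd first: 145 = 2·55 + 35; 55 = 1·35 + 20; 35 = 1·20 + 15; 20 = 1·15 + 5; 15 = 3·5 + 0 → gcd = 5
lcm = 55·145/gcd = 7975/5 = 1595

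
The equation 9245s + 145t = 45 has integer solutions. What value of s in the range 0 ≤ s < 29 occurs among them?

gcd(9245, 145) = 5 (Euclid: 9245 = 63·145 + 110; 145 = 1·110 + 35; 110 = 3·35 + 5; 35 = 7·5 + 0), and 5 | 45.
Extended Euclid: 9245·(4) + 145·(-255) = 5. Scale by 9: s₀ = 36.
General solution s = s₀ + 29k; reducing mod 29 gives s = 7 (and t = -446).

7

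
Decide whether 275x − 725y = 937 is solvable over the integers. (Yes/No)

No

gcd(275, 725): 725 = 2·275 + 175; 275 = 1·175 + 100; 175 = 1·100 + 75; 100 = 1·75 + 25; 75 = 3·25 + 0 → 25
25 does not divide 937, so a solution does not exist.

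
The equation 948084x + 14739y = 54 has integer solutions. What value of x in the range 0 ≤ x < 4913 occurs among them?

314

Reduce mod 14739: 948084x ≡ 54 (mod 14739). With g = gcd(948084, 14739) = 3 dividing 54, divide through: 316028x ≡ 18 (mod 4913).
Since gcd(316028, 4913) = 1, x ≡ 18·(316028)⁻¹ ≡ 314 (mod 4913). Smallest non-negative: 314.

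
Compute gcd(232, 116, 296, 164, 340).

4

232 = 2³ · 29; 116 = 2² · 29; 296 = 2³ · 37; 164 = 2² · 41; 340 = 2² · 5 · 17
gcd takes min exponent of each prime: 2² = 4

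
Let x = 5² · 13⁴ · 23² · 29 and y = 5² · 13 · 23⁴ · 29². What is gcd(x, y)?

4985825

min exponent per shared prime: 5² · 13 · 23² · 29 = 4985825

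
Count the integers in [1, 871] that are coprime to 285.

441

Prime factors of 285: 3, 5, 19. Count integers ≤ 871 divisible by none of them.
By inclusion–exclusion: 871 − ⌊871/3⌋ − ⌊871/5⌋ − ⌊871/19⌋ + ⌊871/15⌋ + ⌊871/57⌋ + ⌊871/95⌋ − ⌊871/285⌋ = 441.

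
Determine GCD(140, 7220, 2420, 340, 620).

gcd(140, 7220): 7220 = 51·140 + 80; 140 = 1·80 + 60; 80 = 1·60 + 20; 60 = 3·20 + 0 → 20
gcd(20, 2420): 2420 = 121·20 + 0 → 20
gcd(20, 340): 340 = 17·20 + 0 → 20
gcd(20, 620): 620 = 31·20 + 0 → 20

20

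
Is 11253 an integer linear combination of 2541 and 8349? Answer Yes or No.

Yes

gcd(2541, 8349): 8349 = 3·2541 + 726; 2541 = 3·726 + 363; 726 = 2·363 + 0 → 363
363 divides 11253, so a solution exists.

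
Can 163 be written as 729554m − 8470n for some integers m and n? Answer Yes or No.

By Bézout, 729554m − 8470n = 163 has integer solutions iff gcd(729554, 8470) | 163.
Euclid: 729554 = 86·8470 + 1134; 8470 = 7·1134 + 532; 1134 = 2·532 + 70; 532 = 7·70 + 42; 70 = 1·42 + 28; 42 = 1·28 + 14; 28 = 2·14 + 0. gcd = 14; 163 mod 14 = 9. No.

No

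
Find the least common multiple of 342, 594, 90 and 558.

1749330

342 = 2 · 3² · 19; 594 = 2 · 3³ · 11; 90 = 2 · 3² · 5; 558 = 2 · 3² · 31
lcm takes max exponent of each prime: 2 · 3³ · 5 · 11 · 19 · 31 = 1749330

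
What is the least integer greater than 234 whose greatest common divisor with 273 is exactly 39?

312

Multiples of 39 above 234: 39·7, 39·8, … . Need the cofactor coprime to 273/39 = 7.
Checking s = 7, 8, … the first with gcd(s, 7) = 1 is s = 8, giving 312.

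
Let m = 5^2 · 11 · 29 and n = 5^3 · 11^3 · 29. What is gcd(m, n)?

7975

min exponent per shared prime: 5^2 · 11 · 29 = 7975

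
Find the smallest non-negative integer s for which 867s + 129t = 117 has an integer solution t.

29

gcd(867, 129) = 3 (Euclid: 867 = 6·129 + 93; 129 = 1·93 + 36; 93 = 2·36 + 21; 36 = 1·21 + 15; 21 = 1·15 + 6; 15 = 2·6 + 3; 6 = 2·3 + 0), and 3 | 117.
Extended Euclid: 867·(-18) + 129·(121) = 3. Scale by 39: s₀ = -702.
General solution s = s₀ + 43k; reducing mod 43 gives s = 29 (and t = -194).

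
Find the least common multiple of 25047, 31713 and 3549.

28475007561

lcm(25047, 31713) = 25047·31713/gcd = 794315511/33 = 24070167
lcm(24070167, 3549) = 24070167·3549/gcd = 85425022683/3 = 28475007561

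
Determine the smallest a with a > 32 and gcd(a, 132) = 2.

34

Multiples of 2 above 32: 2·17, 2·18, … . Need the cofactor coprime to 132/2 = 66.
Checking s = 17, 18, … the first with gcd(s, 66) = 1 is s = 17, giving 34.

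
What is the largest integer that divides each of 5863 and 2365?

Euclid: 5863 = 2·2365 + 1133; 2365 = 2·1133 + 99; 1133 = 11·99 + 44; 99 = 2·44 + 11; 44 = 4·11 + 0. Last nonzero remainder: 11.

11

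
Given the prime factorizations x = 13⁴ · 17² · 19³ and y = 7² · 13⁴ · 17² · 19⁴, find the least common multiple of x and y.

max exponent per prime: 7² · 13⁴ · 17² · 19⁴ = 52708630925041

52708630925041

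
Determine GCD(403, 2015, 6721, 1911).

13

403 = 13 · 31; 2015 = 5 · 13 · 31; 6721 = 11 · 13 · 47; 1911 = 3 · 7² · 13
gcd takes min exponent of each prime: 13 = 13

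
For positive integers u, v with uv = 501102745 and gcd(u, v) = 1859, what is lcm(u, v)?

For any two positive integers, gcd × lcm equals their product. Hence lcm = 501102745 / 1859 = 269555.

269555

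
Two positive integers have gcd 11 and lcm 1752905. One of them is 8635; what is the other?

Using pq = gcd(p,q)·lcm(p,q) = 11·1752905 = 19281955, we get q = 19281955/8635 = 2233.

2233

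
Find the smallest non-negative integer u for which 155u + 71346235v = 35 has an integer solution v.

gcd(155, 71346235) = 5 (Euclid: 71346235 = 460298·155 + 45; 155 = 3·45 + 20; 45 = 2·20 + 5; 20 = 4·5 + 0), and 5 | 35.
Extended Euclid: 155·(-3222088) + 71346235·(7) = 5. Scale by 7: u₀ = -22554616.
General solution u = u₀ + 14269247t; reducing mod 14269247 gives u = 5983878 (and v = -13).

5983878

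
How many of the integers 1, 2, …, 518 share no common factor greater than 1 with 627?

627 = 3·11·19. Inclusion–exclusion on these primes:
518 − ⌊518/3⌋ − ⌊518/11⌋ − ⌊518/19⌋ + ⌊518/33⌋ + ⌊518/57⌋ + ⌊518/209⌋ − ⌊518/627⌋ = 298

298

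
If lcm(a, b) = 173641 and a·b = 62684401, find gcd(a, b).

From gcd × lcm = ab: gcd = 62684401 / 173641 = 361.

361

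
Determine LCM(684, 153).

gcd first: 684 = 4·153 + 72; 153 = 2·72 + 9; 72 = 8·9 + 0 → gcd = 9
lcm = 684·153/gcd = 104652/9 = 11628

11628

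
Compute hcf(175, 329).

Euclid: 329 = 1·175 + 154; 175 = 1·154 + 21; 154 = 7·21 + 7; 21 = 3·7 + 0. Last nonzero remainder: 7.

7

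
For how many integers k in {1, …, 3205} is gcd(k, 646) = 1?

1430

646 = 2·17·19. Inclusion–exclusion on these primes:
3205 − ⌊3205/2⌋ − ⌊3205/17⌋ − ⌊3205/19⌋ + ⌊3205/34⌋ + ⌊3205/38⌋ + ⌊3205/323⌋ − ⌊3205/646⌋ = 1430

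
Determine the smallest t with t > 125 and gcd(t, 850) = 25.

Multiples of 25 above 125: 25·6, 25·7, … . Need the cofactor coprime to 850/25 = 34.
Checking s = 6, 7, … the first with gcd(s, 34) = 1 is s = 7, giving 175.

175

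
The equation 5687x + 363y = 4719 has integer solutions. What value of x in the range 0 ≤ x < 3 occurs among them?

0

gcd(5687, 363) = 121 (Euclid: 5687 = 15·363 + 242; 363 = 1·242 + 121; 242 = 2·121 + 0), and 121 | 4719.
Extended Euclid: 5687·(-1) + 363·(16) = 121. Scale by 39: x₀ = -39.
General solution x = x₀ + 3t; reducing mod 3 gives x = 0 (and y = 13).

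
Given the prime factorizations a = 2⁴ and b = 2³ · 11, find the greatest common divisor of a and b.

8

min exponent per shared prime: 2³ = 8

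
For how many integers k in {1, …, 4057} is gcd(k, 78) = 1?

1249

78 = 2·3·13. Inclusion–exclusion on these primes:
4057 − ⌊4057/2⌋ − ⌊4057/3⌋ − ⌊4057/13⌋ + ⌊4057/6⌋ + ⌊4057/26⌋ + ⌊4057/39⌋ − ⌊4057/78⌋ = 1249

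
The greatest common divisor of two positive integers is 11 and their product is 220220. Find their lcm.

20020

gcd·lcm = product, so lcm = 220220/11 = 20020.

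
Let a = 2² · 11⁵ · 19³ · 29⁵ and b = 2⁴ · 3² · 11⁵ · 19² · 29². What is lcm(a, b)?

3262696749226301904

max exponent per prime: 2⁴ · 3² · 11⁵ · 19³ · 29⁵ = 3262696749226301904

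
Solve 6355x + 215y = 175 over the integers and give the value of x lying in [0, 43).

Euclid: 6355 = 29·215 + 120; 215 = 1·120 + 95; 120 = 1·95 + 25; 95 = 3·25 + 20; 25 = 1·20 + 5; 20 = 4·5 + 0 → gcd = 5; 175 = 5·35.
Back-substitution yields 6355·(9) + 215·(-266) = 5, so one solution is x = 9·35 = 315, y = -266·35 = -9310.
Solutions in x differ by 215/5 = 43; the one in [0, 43) is 315 mod 43 = 14.

14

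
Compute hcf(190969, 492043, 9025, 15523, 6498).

190969 = 19² · 23²; 492043 = 19² · 29 · 47; 9025 = 5² · 19²; 15523 = 19² · 43; 6498 = 2 · 3² · 19²
gcd takes min exponent of each prime: 19² = 361

361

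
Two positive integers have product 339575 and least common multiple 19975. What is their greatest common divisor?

From gcd × lcm = ab: gcd = 339575 / 19975 = 17.

17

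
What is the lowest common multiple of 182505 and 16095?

gcd first: 182505 = 11·16095 + 5460; 16095 = 2·5460 + 5175; 5460 = 1·5175 + 285; 5175 = 18·285 + 45; 285 = 6·45 + 15; 45 = 3·15 + 0 → gcd = 15
lcm = 182505·16095/gcd = 2937417975/15 = 195827865

195827865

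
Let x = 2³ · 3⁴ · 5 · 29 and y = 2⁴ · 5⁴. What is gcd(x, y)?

40

min exponent per shared prime: 2³ · 5 = 40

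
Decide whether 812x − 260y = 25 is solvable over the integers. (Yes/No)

gcd(812, 260): 812 = 3·260 + 32; 260 = 8·32 + 4; 32 = 8·4 + 0 → 4
4 does not divide 25, so a solution does not exist.

No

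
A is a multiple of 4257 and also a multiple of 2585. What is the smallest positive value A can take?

1000395

4257 = 3² · 11 · 43; 2585 = 5 · 11 · 47
max exponents: 3² · 5 · 11 · 43 · 47 = 1000395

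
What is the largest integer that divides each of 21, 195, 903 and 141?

21 = 3 · 7; 195 = 3 · 5 · 13; 903 = 3 · 7 · 43; 141 = 3 · 47
gcd takes min exponent of each prime: 3 = 3

3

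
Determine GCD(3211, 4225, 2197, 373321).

169

gcd(3211, 4225): 4225 = 1·3211 + 1014; 3211 = 3·1014 + 169; 1014 = 6·169 + 0 → 169
gcd(169, 2197): 2197 = 13·169 + 0 → 169
gcd(169, 373321): 373321 = 2209·169 + 0 → 169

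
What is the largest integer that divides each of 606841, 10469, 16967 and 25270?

gcd(606841, 10469): 606841 = 57·10469 + 10108; 10469 = 1·10108 + 361; 10108 = 28·361 + 0 → 361
gcd(361, 16967): 16967 = 47·361 + 0 → 361
gcd(361, 25270): 25270 = 70·361 + 0 → 361

361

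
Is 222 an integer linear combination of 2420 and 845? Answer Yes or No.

gcd(2420, 845): 2420 = 2·845 + 730; 845 = 1·730 + 115; 730 = 6·115 + 40; 115 = 2·40 + 35; 40 = 1·35 + 5; 35 = 7·5 + 0 → 5
5 does not divide 222, so a solution does not exist.

No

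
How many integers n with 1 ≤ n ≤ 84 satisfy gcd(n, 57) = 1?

Prime factors of 57: 3, 19. Count integers ≤ 84 divisible by none of them.
By inclusion–exclusion: 84 − ⌊84/3⌋ − ⌊84/19⌋ + ⌊84/57⌋ = 53.

53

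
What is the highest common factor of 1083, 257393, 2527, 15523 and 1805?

361

1083 = 3 · 19²; 257393 = 19² · 23 · 31; 2527 = 7 · 19²; 15523 = 19² · 43; 1805 = 5 · 19²
gcd takes min exponent of each prime: 19² = 361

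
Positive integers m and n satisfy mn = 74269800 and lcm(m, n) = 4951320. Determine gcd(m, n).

15

From gcd × lcm = mn: gcd = 74269800 / 4951320 = 15.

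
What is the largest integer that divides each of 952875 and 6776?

952875 = 3² · 5³ · 7 · 11²
6776 = 2³ · 7 · 11²
Common: 7 · 11² = 847

847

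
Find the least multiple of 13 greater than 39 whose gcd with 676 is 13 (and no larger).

gcd(m, 676) = 13 forces 13 | m; write m = 13s. Then gcd(13s, 13·52) = 13·gcd(s, 52), so need gcd(s, 52) = 1.
13s > 39 gives s ≥ 4. The least s ≥ 4 coprime to 52 is 5, so m = 13·5 = 65.

65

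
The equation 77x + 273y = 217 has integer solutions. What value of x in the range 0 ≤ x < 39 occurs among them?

17

Reduce mod 273: 77x ≡ 217 (mod 273). With g = gcd(77, 273) = 7 dividing 217, divide through: 11x ≡ 31 (mod 39).
Since gcd(11, 39) = 1, x ≡ 31·(11)⁻¹ ≡ 17 (mod 39). Smallest non-negative: 17.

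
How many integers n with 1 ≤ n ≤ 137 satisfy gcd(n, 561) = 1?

78

Prime factors of 561: 3, 11, 17. Count integers ≤ 137 divisible by none of them.
By inclusion–exclusion: 137 − ⌊137/3⌋ − ⌊137/11⌋ − ⌊137/17⌋ + ⌊137/33⌋ + ⌊137/51⌋ + ⌊137/187⌋ − ⌊137/561⌋ = 78.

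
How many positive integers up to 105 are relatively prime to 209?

91

Prime factors of 209: 11, 19. Count integers ≤ 105 divisible by none of them.
By inclusion–exclusion: 105 − ⌊105/11⌋ − ⌊105/19⌋ + ⌊105/209⌋ = 91.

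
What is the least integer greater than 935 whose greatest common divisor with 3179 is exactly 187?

3179 = 187·17. Any a with gcd(a, 3179) = 187 is a multiple of 187, say 187s, with s coprime to 17.
Need s > 935/187, so s ≥ 6. First s ≥ 6 with gcd(s, 17) = 1 is s = 6. Thus a = 187·6 = 1122.

1122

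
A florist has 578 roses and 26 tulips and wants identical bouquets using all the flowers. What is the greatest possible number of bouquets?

578 = 2 · 17²
26 = 2 · 13
Common: 2 = 2

2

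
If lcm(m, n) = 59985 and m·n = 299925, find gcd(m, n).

gcd·lcm = product, so gcd = 299925/59985 = 5.

5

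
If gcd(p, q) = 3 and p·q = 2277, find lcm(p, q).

gcd·lcm = product, so lcm = 2277/3 = 759.

759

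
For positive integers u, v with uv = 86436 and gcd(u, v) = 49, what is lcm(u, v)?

1764

For any two positive integers, gcd × lcm equals their product. Hence lcm = 86436 / 49 = 1764.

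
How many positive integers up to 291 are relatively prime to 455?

Prime factors of 455: 5, 7, 13. Count integers ≤ 291 divisible by none of them.
By inclusion–exclusion: 291 − ⌊291/5⌋ − ⌊291/7⌋ − ⌊291/13⌋ + ⌊291/35⌋ + ⌊291/65⌋ + ⌊291/91⌋ − ⌊291/455⌋ = 185.

185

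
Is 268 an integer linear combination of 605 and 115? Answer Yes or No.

No

gcd(605, 115): 605 = 5·115 + 30; 115 = 3·30 + 25; 30 = 1·25 + 5; 25 = 5·5 + 0 → 5
5 does not divide 268, so a solution does not exist.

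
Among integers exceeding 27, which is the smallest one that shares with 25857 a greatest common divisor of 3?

Multiples of 3 above 27: 3·10, 3·11, … . Need the cofactor coprime to 25857/3 = 8619.
Checking s = 10, 11, … the first with gcd(s, 8619) = 1 is s = 10, giving 30.

30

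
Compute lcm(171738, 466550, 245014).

2329329721950

171738 = 2 · 3² · 7 · 29 · 47; 466550 = 2 · 5² · 7 · 31 · 43; 245014 = 2 · 7 · 11 · 37 · 43
lcm takes max exponent of each prime: 2 · 3² · 5² · 7 · 11 · 29 · 31 · 37 · 43 · 47 = 2329329721950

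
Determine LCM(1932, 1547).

426972

1932 = 2² · 3 · 7 · 23; 1547 = 7 · 13 · 17
max exponents: 2² · 3 · 7 · 13 · 17 · 23 = 426972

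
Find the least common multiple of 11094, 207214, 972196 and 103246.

11094 = 2 · 3 · 43²; 207214 = 2 · 7 · 19² · 41; 972196 = 2² · 17² · 29²; 103246 = 2 · 11 · 13 · 19²
lcm takes max exponent of each prime: 2² · 3 · 7 · 11 · 13 · 17² · 19² · 29² · 41 · 43² = 79898225115520812

79898225115520812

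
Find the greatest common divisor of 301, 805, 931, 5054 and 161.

301 = 7 · 43; 805 = 5 · 7 · 23; 931 = 7² · 19; 5054 = 2 · 7 · 19²; 161 = 7 · 23
gcd takes min exponent of each prime: 7 = 7

7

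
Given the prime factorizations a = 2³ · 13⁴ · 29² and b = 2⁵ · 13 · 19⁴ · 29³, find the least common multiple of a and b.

2904904003120288

max exponent per prime: 2⁵ · 13⁴ · 19⁴ · 29³ = 2904904003120288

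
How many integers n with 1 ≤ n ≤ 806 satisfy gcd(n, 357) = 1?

433

Prime factors of 357: 3, 7, 17. Count integers ≤ 806 divisible by none of them.
By inclusion–exclusion: 806 − ⌊806/3⌋ − ⌊806/7⌋ − ⌊806/17⌋ + ⌊806/21⌋ + ⌊806/51⌋ + ⌊806/119⌋ − ⌊806/357⌋ = 433.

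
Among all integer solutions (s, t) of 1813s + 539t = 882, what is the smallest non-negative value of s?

Reduce mod 539: 1813s ≡ 882 (mod 539). With g = gcd(1813, 539) = 49 dividing 882, divide through: 37s ≡ 18 (mod 11).
Since gcd(37, 11) = 1, s ≡ 18·(37)⁻¹ ≡ 10 (mod 11). Smallest non-negative: 10.

10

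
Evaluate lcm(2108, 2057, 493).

2108 = 2² · 17 · 31; 2057 = 11² · 17; 493 = 17 · 29
lcm takes max exponent of each prime: 2² · 11² · 17 · 29 · 31 = 7396972

7396972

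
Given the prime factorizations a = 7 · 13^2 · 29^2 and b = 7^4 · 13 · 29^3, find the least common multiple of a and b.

9896300141

max exponent per prime: 7^4 · 13^2 · 29^3 = 9896300141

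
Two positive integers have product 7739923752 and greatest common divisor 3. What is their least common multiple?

For any two positive integers, gcd × lcm equals their product. Hence lcm = 7739923752 / 3 = 2579974584.

2579974584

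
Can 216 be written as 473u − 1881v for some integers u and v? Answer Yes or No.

No

gcd(473, 1881): 1881 = 3·473 + 462; 473 = 1·462 + 11; 462 = 42·11 + 0 → 11
11 does not divide 216, so a solution does not exist.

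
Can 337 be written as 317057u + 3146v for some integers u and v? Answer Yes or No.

No

gcd(317057, 3146): 317057 = 100·3146 + 2457; 3146 = 1·2457 + 689; 2457 = 3·689 + 390; 689 = 1·390 + 299; 390 = 1·299 + 91; 299 = 3·91 + 26; 91 = 3·26 + 13; 26 = 2·13 + 0 → 13
13 does not divide 337, so a solution does not exist.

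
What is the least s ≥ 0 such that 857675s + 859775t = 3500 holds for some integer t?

1636

Reduce mod 859775: 857675s ≡ 3500 (mod 859775). With g = gcd(857675, 859775) = 175 dividing 3500, divide through: 4901s ≡ 20 (mod 4913).
Since gcd(4901, 4913) = 1, s ≡ 20·(4901)⁻¹ ≡ 1636 (mod 4913). Smallest non-negative: 1636.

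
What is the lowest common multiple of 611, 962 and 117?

406926

611 = 13 · 47; 962 = 2 · 13 · 37; 117 = 3² · 13
lcm takes max exponent of each prime: 2 · 3² · 13 · 37 · 47 = 406926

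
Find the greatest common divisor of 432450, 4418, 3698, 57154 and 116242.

2

gcd(432450, 4418): 432450 = 97·4418 + 3904; 4418 = 1·3904 + 514; 3904 = 7·514 + 306; 514 = 1·306 + 208; 306 = 1·208 + 98; 208 = 2·98 + 12; 98 = 8·12 + 2; 12 = 6·2 + 0 → 2
gcd(2, 3698): 3698 = 1849·2 + 0 → 2
gcd(2, 57154): 57154 = 28577·2 + 0 → 2
gcd(2, 116242): 116242 = 58121·2 + 0 → 2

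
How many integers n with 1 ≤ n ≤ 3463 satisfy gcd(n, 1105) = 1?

2407

Prime factors of 1105: 5, 13, 17. Count integers ≤ 3463 divisible by none of them.
By inclusion–exclusion: 3463 − ⌊3463/5⌋ − ⌊3463/13⌋ − ⌊3463/17⌋ + ⌊3463/65⌋ + ⌊3463/85⌋ + ⌊3463/221⌋ − ⌊3463/1105⌋ = 2407.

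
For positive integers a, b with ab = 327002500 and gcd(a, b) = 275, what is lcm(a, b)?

Since gcd(a,b)·lcm(a,b) = ab, lcm = 327002500/275 = 1189100.

1189100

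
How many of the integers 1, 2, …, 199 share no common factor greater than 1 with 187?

171

187 = 11·17. Inclusion–exclusion on these primes:
199 − ⌊199/11⌋ − ⌊199/17⌋ + ⌊199/187⌋ = 171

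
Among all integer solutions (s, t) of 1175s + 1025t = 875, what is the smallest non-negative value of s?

40

Euclid: 1175 = 1·1025 + 150; 1025 = 6·150 + 125; 150 = 1·125 + 25; 125 = 5·25 + 0 → gcd = 25; 875 = 25·35.
Back-substitution yields 1175·(7) + 1025·(-8) = 25, so one solution is s = 7·35 = 245, t = -8·35 = -280.
Solutions in s differ by 1025/25 = 41; the one in [0, 41) is 245 mod 41 = 40.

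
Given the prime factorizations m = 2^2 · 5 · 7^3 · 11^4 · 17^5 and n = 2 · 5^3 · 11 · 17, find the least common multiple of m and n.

max exponent per prime: 2^2 · 5^3 · 7^3 · 11^4 · 17^5 = 3565163666795500

3565163666795500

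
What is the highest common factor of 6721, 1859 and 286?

6721 = 11 · 13 · 47; 1859 = 11 · 13²; 286 = 2 · 11 · 13
gcd takes min exponent of each prime: 11 · 13 = 143

143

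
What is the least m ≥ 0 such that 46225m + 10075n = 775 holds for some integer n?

Reduce mod 10075: 46225m ≡ 775 (mod 10075). With g = gcd(46225, 10075) = 25 dividing 775, divide through: 1849m ≡ 31 (mod 403).
Since gcd(1849, 403) = 1, m ≡ 31·(1849)⁻¹ ≡ 279 (mod 403). Smallest non-negative: 279.

279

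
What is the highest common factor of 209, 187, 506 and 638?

gcd(209, 187): 209 = 1·187 + 22; 187 = 8·22 + 11; 22 = 2·11 + 0 → 11
gcd(11, 506): 506 = 46·11 + 0 → 11
gcd(11, 638): 638 = 58·11 + 0 → 11

11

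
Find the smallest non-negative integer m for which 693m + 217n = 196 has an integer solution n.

Reduce mod 217: 693m ≡ 196 (mod 217). With g = gcd(693, 217) = 7 dividing 196, divide through: 99m ≡ 28 (mod 31).
Since gcd(99, 31) = 1, m ≡ 28·(99)⁻¹ ≡ 15 (mod 31). Smallest non-negative: 15.

15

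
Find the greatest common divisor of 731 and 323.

17

731 = 17 · 43
323 = 17 · 19
Common: 17 = 17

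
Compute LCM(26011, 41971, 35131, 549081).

3070241170799049

26011 = 19 · 37²; 41971 = 19 · 47²; 35131 = 19 · 43²; 549081 = 3² · 13² · 19²
lcm takes max exponent of each prime: 3² · 13² · 19² · 37² · 43² · 47² = 3070241170799049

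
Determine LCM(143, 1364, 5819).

143 = 11 · 13; 1364 = 2² · 11 · 31; 5819 = 11 · 23²
lcm takes max exponent of each prime: 2² · 11 · 13 · 23² · 31 = 9380228

9380228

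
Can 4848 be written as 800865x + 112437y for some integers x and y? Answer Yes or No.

No

gcd(800865, 112437): 800865 = 7·112437 + 13806; 112437 = 8·13806 + 1989; 13806 = 6·1989 + 1872; 1989 = 1·1872 + 117; 1872 = 16·117 + 0 → 117
117 does not divide 4848, so a solution does not exist.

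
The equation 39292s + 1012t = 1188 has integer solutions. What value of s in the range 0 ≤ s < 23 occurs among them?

Reduce mod 1012: 39292s ≡ 1188 (mod 1012). With g = gcd(39292, 1012) = 44 dividing 1188, divide through: 893s ≡ 27 (mod 23).
Since gcd(893, 23) = 1, s ≡ 27·(893)⁻¹ ≡ 22 (mod 23). Smallest non-negative: 22.

22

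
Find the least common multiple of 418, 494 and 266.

lcm(418, 494) = 418·494/gcd = 206492/38 = 5434
lcm(5434, 266) = 5434·266/gcd = 1445444/38 = 38038

38038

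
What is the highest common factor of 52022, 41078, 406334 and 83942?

gcd(52022, 41078): 52022 = 1·41078 + 10944; 41078 = 3·10944 + 8246; 10944 = 1·8246 + 2698; 8246 = 3·2698 + 152; 2698 = 17·152 + 114; 152 = 1·114 + 38; 114 = 3·38 + 0 → 38
gcd(38, 406334): 406334 = 10693·38 + 0 → 38
gcd(38, 83942): 83942 = 2209·38 + 0 → 38

38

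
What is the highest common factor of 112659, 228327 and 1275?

51

gcd(112659, 228327): 228327 = 2·112659 + 3009; 112659 = 37·3009 + 1326; 3009 = 2·1326 + 357; 1326 = 3·357 + 255; 357 = 1·255 + 102; 255 = 2·102 + 51; 102 = 2·51 + 0 → 51
gcd(51, 1275): 1275 = 25·51 + 0 → 51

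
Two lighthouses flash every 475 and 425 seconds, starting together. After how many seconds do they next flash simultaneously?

475 = 5² · 19; 425 = 5² · 17
max exponents: 5² · 17 · 19 = 8075

8075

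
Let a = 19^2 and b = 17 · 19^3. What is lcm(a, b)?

116603

max exponent per prime: 17 · 19^3 = 116603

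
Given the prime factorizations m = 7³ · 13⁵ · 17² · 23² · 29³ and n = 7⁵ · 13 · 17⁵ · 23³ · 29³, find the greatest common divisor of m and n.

min exponent per shared prime: 7³ · 13 · 17² · 23² · 29³ = 16625892987431

16625892987431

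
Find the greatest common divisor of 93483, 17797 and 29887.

gcd(93483, 17797): 93483 = 5·17797 + 4498; 17797 = 3·4498 + 4303; 4498 = 1·4303 + 195; 4303 = 22·195 + 13; 195 = 15·13 + 0 → 13
gcd(13, 29887): 29887 = 2299·13 + 0 → 13

13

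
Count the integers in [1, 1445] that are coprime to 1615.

1615 = 5·17·19. Inclusion–exclusion on these primes:
1445 − ⌊1445/5⌋ − ⌊1445/17⌋ − ⌊1445/19⌋ + ⌊1445/85⌋ + ⌊1445/95⌋ + ⌊1445/323⌋ − ⌊1445/1615⌋ = 1031

1031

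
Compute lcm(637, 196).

637 = 7² · 13; 196 = 2² · 7²
max exponents: 2² · 7² · 13 = 2548

2548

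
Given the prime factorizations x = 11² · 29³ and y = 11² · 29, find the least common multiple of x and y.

max exponent per prime: 11² · 29³ = 2951069

2951069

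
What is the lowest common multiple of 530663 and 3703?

280720727

530663 = 7 · 41 · 43²; 3703 = 7 · 23²
max exponents: 7 · 23² · 41 · 43² = 280720727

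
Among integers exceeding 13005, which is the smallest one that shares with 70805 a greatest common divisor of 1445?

14450

gcd(a, 70805) = 1445 forces 1445 | a; write a = 1445s. Then gcd(1445s, 1445·49) = 1445·gcd(s, 49), so need gcd(s, 49) = 1.
1445s > 13005 gives s ≥ 10. The least s ≥ 10 coprime to 49 is 10, so a = 1445·10 = 14450.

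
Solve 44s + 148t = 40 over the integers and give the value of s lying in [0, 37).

gcd(44, 148) = 4 (Euclid: 148 = 3·44 + 16; 44 = 2·16 + 12; 16 = 1·12 + 4; 12 = 3·4 + 0), and 4 | 40.
Extended Euclid: 44·(-10) + 148·(3) = 4. Scale by 10: s₀ = -100.
General solution s = s₀ + 37k; reducing mod 37 gives s = 11 (and t = -3).

11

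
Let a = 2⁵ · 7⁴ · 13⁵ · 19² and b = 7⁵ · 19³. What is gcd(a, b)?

min exponent per shared prime: 7⁴ · 19² = 866761

866761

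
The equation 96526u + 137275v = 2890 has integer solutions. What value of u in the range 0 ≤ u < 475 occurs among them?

Euclid: 137275 = 1·96526 + 40749; 96526 = 2·40749 + 15028; 40749 = 2·15028 + 10693; 15028 = 1·10693 + 4335; 10693 = 2·4335 + 2023; 4335 = 2·2023 + 289; 2023 = 7·289 + 0 → gcd = 289; 2890 = 289·10.
Back-substitution yields 96526·(64) + 137275·(-45) = 289, so one solution is u = 64·10 = 640, v = -45·10 = -450.
Solutions in u differ by 137275/289 = 475; the one in [0, 475) is 640 mod 475 = 165.

165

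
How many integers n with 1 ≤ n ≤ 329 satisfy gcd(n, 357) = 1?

Prime factors of 357: 3, 7, 17. Count integers ≤ 329 divisible by none of them.
By inclusion–exclusion: 329 − ⌊329/3⌋ − ⌊329/7⌋ − ⌊329/17⌋ + ⌊329/21⌋ + ⌊329/51⌋ + ⌊329/119⌋ − ⌊329/357⌋ = 177.

177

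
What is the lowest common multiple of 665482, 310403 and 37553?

665482 = 2 · 17 · 23² · 37; 310403 = 17 · 19 · 31²; 37553 = 17 · 47²
lcm takes max exponent of each prime: 2 · 17 · 19 · 23² · 31² · 37 · 47² = 26841638166142

26841638166142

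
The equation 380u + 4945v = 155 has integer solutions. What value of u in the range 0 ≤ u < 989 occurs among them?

586

Reduce mod 4945: 380u ≡ 155 (mod 4945). With g = gcd(380, 4945) = 5 dividing 155, divide through: 76u ≡ 31 (mod 989).
Since gcd(76, 989) = 1, u ≡ 31·(76)⁻¹ ≡ 586 (mod 989). Smallest non-negative: 586.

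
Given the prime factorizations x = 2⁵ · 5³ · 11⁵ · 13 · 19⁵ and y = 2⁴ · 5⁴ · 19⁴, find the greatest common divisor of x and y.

260642000

min exponent per shared prime: 2⁴ · 5³ · 19⁴ = 260642000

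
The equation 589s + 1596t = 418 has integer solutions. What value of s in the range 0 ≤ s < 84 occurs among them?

82

Reduce mod 1596: 589s ≡ 418 (mod 1596). With g = gcd(589, 1596) = 19 dividing 418, divide through: 31s ≡ 22 (mod 84).
Since gcd(31, 84) = 1, s ≡ 22·(31)⁻¹ ≡ 82 (mod 84). Smallest non-negative: 82.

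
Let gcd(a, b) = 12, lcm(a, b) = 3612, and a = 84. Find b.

516

a·b = gcd·lcm = 12·3612 = 43344, so b = 43344/84 = 516.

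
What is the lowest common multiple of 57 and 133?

57 = 3 · 19; 133 = 7 · 19
max exponents: 3 · 7 · 19 = 399

399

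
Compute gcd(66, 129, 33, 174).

66 = 2 · 3 · 11; 129 = 3 · 43; 33 = 3 · 11; 174 = 2 · 3 · 29
gcd takes min exponent of each prime: 3 = 3

3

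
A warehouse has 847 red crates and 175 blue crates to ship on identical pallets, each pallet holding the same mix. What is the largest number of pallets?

Euclid: 847 = 4·175 + 147; 175 = 1·147 + 28; 147 = 5·28 + 7; 28 = 4·7 + 0. Last nonzero remainder: 7.

7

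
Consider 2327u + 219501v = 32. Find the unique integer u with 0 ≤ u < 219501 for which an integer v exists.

11791

Reduce mod 219501: 2327u ≡ 32 (mod 219501). With g = gcd(2327, 219501) = 1 dividing 32, divide through: 2327u ≡ 32 (mod 219501).
Since gcd(2327, 219501) = 1, u ≡ 32·(2327)⁻¹ ≡ 11791 (mod 219501). Smallest non-negative: 11791.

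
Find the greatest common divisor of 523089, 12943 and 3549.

7

523089 = 3² · 7 · 19² · 23; 12943 = 7 · 43²; 3549 = 3 · 7 · 13²
gcd takes min exponent of each prime: 7 = 7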